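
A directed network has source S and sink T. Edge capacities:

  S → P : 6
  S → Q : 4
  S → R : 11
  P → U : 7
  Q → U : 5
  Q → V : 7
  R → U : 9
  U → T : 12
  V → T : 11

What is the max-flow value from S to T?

Augment S→P→U→T: bottleneck 6, flow now 6.
Augment S→Q→U→T: bottleneck 4, flow now 10.
Augment S→R→U→T: bottleneck 2, flow now 12.
Augment S→R→U→Q→V→T: bottleneck 4, flow now 16. (uses reverse residual edge)
No augmenting path remains; maximum flow = 16.
In the residual graph, reachable from S: {S, P, R, U}.
Min-cut edges: S→Q (4), U→T (12); capacity 4 + 12 = 16.
This cut is saturated, so no flow can exceed 16.

16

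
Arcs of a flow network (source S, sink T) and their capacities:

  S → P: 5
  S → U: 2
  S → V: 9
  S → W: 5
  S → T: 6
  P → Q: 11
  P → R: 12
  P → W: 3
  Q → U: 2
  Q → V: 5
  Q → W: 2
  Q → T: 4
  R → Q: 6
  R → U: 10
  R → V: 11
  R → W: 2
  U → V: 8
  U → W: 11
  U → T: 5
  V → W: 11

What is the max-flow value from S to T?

13

Augment S→T: bottleneck 6, flow now 6.
Augment S→U→T: bottleneck 2, flow now 8.
Augment S→P→Q→T: bottleneck 4, flow now 12.
Augment S→P→Q→U→T: bottleneck 1, flow now 13.
No augmenting path remains; maximum flow = 13.
In the residual graph, reachable from S: {S, V, W}.
Min-cut edges: S→P (5), S→U (2), S→T (6); capacity 5 + 2 + 6 = 13.
This cut is saturated, so no flow can exceed 13.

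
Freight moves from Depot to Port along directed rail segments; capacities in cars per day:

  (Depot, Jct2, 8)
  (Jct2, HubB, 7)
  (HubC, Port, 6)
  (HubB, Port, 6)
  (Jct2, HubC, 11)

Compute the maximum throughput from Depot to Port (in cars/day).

Augment Depot→Jct2→HubB→Port: bottleneck 6, flow now 6.
Augment Depot→Jct2→HubC→Port: bottleneck 2, flow now 8.
No augmenting path remains; maximum flow = 8.
In the residual graph, reachable from Depot: {Depot}.
Min-cut edges: Depot→Jct2 (8); capacity 8 = 8.
This cut is saturated, so no flow can exceed 8.

8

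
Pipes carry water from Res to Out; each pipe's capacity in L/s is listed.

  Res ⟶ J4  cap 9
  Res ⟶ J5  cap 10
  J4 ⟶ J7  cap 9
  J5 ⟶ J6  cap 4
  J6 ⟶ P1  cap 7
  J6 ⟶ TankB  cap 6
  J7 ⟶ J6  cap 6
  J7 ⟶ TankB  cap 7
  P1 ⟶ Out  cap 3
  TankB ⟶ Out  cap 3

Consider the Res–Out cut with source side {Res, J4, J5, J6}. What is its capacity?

Edges leaving {Res, J4, J5, J6}: J4→J7 (9), J6→P1 (7), J6→TankB (6).
Cut capacity = 9 + 7 + 6 = 22.

22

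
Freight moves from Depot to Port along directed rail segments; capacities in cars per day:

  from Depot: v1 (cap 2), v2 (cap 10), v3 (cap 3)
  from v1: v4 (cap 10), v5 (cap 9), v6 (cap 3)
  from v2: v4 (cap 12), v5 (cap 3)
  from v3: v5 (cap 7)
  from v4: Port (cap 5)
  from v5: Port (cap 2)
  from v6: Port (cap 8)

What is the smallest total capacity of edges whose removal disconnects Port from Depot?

Augment Depot→v1→v4→Port: bottleneck 2, flow now 2.
Augment Depot→v2→v4→Port: bottleneck 3, flow now 5.
Augment Depot→v2→v5→Port: bottleneck 2, flow now 7.
Augment Depot→v2→v4→v1→v6→Port: bottleneck 2, flow now 9. (uses reverse residual edge)
No augmenting path remains; maximum flow = 9.
By max-flow min-cut, the minimum cut capacity equals the max flow.
In the residual graph, reachable from Depot: {Depot, v2, v3, v4, v5}.
Min-cut edges: Depot→v1 (2), v4→Port (5), v5→Port (2); capacity 2 + 5 + 2 = 9.

9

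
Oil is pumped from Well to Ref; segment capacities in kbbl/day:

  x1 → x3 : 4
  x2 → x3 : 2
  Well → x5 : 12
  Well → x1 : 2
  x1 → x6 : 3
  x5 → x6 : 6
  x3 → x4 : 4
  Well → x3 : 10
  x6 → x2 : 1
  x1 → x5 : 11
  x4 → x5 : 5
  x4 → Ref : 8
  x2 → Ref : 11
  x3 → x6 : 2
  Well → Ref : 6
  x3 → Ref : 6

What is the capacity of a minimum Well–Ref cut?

17

Augment Well→Ref: bottleneck 6, flow now 6.
Augment Well→x3→Ref: bottleneck 6, flow now 12.
Augment Well→x3→x4→Ref: bottleneck 4, flow now 16.
Augment Well→x1→x6→x2→Ref: bottleneck 1, flow now 17.
No augmenting path remains; maximum flow = 17.
By max-flow min-cut, the minimum cut capacity equals the max flow.
In the residual graph, reachable from Well: {Well, x1, x3, x5, x6}.
Min-cut edges: Well→Ref (6), x3→x4 (4), x3→Ref (6), x6→x2 (1); capacity 6 + 4 + 6 + 1 = 17.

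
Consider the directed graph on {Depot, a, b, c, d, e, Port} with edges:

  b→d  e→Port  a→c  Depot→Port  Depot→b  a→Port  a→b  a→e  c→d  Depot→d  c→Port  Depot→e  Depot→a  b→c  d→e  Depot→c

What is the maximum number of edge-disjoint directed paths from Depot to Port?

Assign every edge capacity 1; by Menger, the answer equals the max flow.
Path Depot→Port (+1); total 1.
Path Depot→a→Port (+1); total 2.
Path Depot→c→Port (+1); total 3.
Path Depot→e→Port (+1); total 4.
No residual Depot→Port path; max flow = 4.
Certifying cut of size 4: {Depot→Port, Depot→a, c→Port, e→Port}.

4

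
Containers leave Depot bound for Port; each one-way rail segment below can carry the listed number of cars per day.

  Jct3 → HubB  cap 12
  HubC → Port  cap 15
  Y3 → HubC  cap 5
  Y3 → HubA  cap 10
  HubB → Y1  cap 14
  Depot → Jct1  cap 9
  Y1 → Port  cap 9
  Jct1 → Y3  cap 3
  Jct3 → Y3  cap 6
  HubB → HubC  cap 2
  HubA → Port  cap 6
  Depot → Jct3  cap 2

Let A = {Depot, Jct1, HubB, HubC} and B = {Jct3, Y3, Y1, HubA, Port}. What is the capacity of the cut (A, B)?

34

Edges leaving {Depot, Jct1, HubB, HubC}: Depot→Jct3 (2), Jct1→Y3 (3), HubB→Y1 (14), HubC→Port (15).
Cut capacity = 2 + 3 + 14 + 15 = 34.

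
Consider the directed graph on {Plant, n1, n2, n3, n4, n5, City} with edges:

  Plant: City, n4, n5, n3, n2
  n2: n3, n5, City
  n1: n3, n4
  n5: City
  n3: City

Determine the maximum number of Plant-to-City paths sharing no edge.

4

Assign every edge capacity 1; by Menger, the answer equals the max flow.
Path Plant→City (+1); total 1.
Path Plant→n2→City (+1); total 2.
Path Plant→n3→City (+1); total 3.
Path Plant→n5→City (+1); total 4.
No residual Plant→City path; max flow = 4.
Certifying cut of size 4: {Plant→City, Plant→n2, Plant→n3, Plant→n5}.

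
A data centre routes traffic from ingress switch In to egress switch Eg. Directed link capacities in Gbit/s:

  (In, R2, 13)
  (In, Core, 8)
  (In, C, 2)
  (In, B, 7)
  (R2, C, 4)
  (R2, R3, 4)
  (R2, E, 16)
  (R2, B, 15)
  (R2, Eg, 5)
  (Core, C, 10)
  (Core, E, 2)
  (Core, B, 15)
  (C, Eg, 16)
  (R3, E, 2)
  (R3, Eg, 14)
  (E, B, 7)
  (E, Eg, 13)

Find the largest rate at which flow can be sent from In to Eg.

23

Augment In→R2→Eg: bottleneck 5, flow now 5.
Augment In→C→Eg: bottleneck 2, flow now 7.
Augment In→R2→C→Eg: bottleneck 4, flow now 11.
Augment In→R2→R3→Eg: bottleneck 4, flow now 15.
Augment In→Core→C→Eg: bottleneck 8, flow now 23.
No augmenting path remains; maximum flow = 23.
In the residual graph, reachable from In: {In, B}.
Min-cut edges: In→R2 (13), In→Core (8), In→C (2); capacity 13 + 8 + 2 = 23.
This cut is saturated, so no flow can exceed 23.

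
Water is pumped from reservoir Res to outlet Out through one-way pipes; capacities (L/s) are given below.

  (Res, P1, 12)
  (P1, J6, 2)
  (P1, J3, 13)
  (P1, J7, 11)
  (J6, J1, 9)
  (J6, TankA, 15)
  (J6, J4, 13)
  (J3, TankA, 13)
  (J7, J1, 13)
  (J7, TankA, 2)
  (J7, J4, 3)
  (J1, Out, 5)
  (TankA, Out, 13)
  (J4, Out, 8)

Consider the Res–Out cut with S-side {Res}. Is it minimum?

Yes — it is a minimum cut (capacity 12).

Given cut capacity: 12 = 12.
Augment Res→P1→J6→J1→Out: bottleneck 2, flow now 2.
Augment Res→P1→J3→TankA→Out: bottleneck 10, flow now 12.
No augmenting path remains; maximum flow = 12.
Cut capacity 12 equals the max flow, so it is a minimum cut.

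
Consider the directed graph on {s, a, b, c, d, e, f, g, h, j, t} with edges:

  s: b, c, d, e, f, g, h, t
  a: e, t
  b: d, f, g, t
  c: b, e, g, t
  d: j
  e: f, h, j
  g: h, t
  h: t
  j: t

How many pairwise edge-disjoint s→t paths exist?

6

Assign every edge capacity 1; by Menger, the answer equals the max flow.
Path s→t (+1); total 1.
Path s→b→t (+1); total 2.
Path s→c→t (+1); total 3.
Path s→g→t (+1); total 4.
Path s→h→t (+1); total 5.
Path s→d→j→t (+1); total 6.
No residual s→t path; max flow = 6.
Certifying cut of size 6: {h→t, j→t, s→b, s→c, s→g, s→t}.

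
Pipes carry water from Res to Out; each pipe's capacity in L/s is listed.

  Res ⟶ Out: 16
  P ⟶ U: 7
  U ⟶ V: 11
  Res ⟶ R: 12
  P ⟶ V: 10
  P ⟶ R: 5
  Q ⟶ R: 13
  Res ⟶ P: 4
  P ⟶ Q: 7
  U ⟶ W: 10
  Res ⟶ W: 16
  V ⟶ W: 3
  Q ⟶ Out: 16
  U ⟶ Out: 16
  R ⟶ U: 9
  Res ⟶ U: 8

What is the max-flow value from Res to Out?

Augment Res→Out: bottleneck 16, flow now 16.
Augment Res→U→Out: bottleneck 8, flow now 24.
Augment Res→P→Q→Out: bottleneck 4, flow now 28.
Augment Res→R→U→Out: bottleneck 8, flow now 36.
No augmenting path remains; maximum flow = 36.
In the residual graph, reachable from Res: {Res, R, U, V, W}.
Min-cut edges: Res→P (4), Res→Out (16), U→Out (16); capacity 4 + 16 + 16 = 36.
This cut is saturated, so no flow can exceed 36.

36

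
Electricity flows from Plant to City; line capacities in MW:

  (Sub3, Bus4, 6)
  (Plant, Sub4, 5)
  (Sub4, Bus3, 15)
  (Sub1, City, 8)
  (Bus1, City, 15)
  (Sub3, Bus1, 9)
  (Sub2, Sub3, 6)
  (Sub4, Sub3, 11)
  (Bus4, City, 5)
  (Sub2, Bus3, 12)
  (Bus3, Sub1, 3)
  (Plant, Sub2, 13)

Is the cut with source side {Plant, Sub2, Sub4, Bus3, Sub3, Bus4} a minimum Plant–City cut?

Given cut capacity: 3 + 9 + 5 = 17.
Augment Plant→Sub2→Bus3→Sub1→City: bottleneck 3, flow now 3.
Augment Plant→Sub2→Sub3→Bus1→City: bottleneck 6, flow now 9.
Augment Plant→Sub4→Sub3→Bus1→City: bottleneck 3, flow now 12.
Augment Plant→Sub4→Sub3→Bus4→City: bottleneck 2, flow now 14.
No augmenting path remains; maximum flow = 14.
In the residual graph, reachable from Plant: {Plant, Sub2, Bus3}.
Min-cut edges: Plant→Sub4 (5), Sub2→Sub3 (6), Bus3→Sub1 (3); capacity 5 + 6 + 3 = 14.
Cut capacity 17 exceeds the max flow 14, so it is not minimum.

No — its capacity is 17, but the minimum cut has capacity 14.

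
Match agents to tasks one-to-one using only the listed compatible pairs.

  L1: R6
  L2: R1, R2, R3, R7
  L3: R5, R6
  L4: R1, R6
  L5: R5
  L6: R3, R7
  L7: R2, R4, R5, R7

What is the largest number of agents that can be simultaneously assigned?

Unit-capacity flow: source→left, listed edges, right→sink; max matching = max flow.
Augmenting path L1→R6 (+1); matched 1.
Augmenting path L2→R1 (+1); matched 2.
Augmenting path L3→R5 (+1); matched 3.
Augmenting path L6→R3 (+1); matched 4.
Augmenting path L7→R2 (+1); matched 5.
Augmenting path L4→R1→L2→R7 (+1); matched 6.
No augmenting path remains; maximum matching = 6.
König certificate: {L2, L4, L6, L7, R5, R6} is a vertex cover of size 6 (every listed pair touches it), so no matching can be larger.

6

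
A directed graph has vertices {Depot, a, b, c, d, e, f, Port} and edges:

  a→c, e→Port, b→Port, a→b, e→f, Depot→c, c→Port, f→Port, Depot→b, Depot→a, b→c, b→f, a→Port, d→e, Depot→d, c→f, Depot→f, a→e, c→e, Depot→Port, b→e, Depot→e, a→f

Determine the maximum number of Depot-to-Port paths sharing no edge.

Assign every edge capacity 1; by Menger, the answer equals the max flow.
Path Depot→Port (+1); total 1.
Path Depot→a→Port (+1); total 2.
Path Depot→b→Port (+1); total 3.
Path Depot→c→Port (+1); total 4.
Path Depot→e→Port (+1); total 5.
Path Depot→f→Port (+1); total 6.
No residual Depot→Port path; max flow = 6.
Certifying cut of size 6: {Depot→Port, Depot→a, Depot→b, Depot→c, e→Port, f→Port}.

6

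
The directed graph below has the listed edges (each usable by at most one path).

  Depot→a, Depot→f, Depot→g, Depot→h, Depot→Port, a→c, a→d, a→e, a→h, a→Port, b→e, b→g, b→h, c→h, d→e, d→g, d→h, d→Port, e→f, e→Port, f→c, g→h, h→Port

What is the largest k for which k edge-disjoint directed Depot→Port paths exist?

Assign every edge capacity 1; by Menger, the answer equals the max flow.
Path Depot→Port (+1); total 1.
Path Depot→a→Port (+1); total 2.
Path Depot→h→Port (+1); total 3.
No residual Depot→Port path; max flow = 3.
Certifying cut of size 3: {Depot→Port, Depot→a, h→Port}.

3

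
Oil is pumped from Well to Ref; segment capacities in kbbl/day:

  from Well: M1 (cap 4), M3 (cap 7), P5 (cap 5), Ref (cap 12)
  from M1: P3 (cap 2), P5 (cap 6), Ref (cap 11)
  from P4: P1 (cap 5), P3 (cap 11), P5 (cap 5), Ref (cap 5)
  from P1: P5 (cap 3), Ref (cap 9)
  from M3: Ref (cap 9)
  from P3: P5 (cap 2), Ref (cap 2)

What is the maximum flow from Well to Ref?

Augment Well→Ref: bottleneck 12, flow now 12.
Augment Well→M1→Ref: bottleneck 4, flow now 16.
Augment Well→M3→Ref: bottleneck 7, flow now 23.
No augmenting path remains; maximum flow = 23.
In the residual graph, reachable from Well: {Well, P5}.
Min-cut edges: Well→M1 (4), Well→M3 (7), Well→Ref (12); capacity 4 + 7 + 12 = 23.
This cut is saturated, so no flow can exceed 23.

23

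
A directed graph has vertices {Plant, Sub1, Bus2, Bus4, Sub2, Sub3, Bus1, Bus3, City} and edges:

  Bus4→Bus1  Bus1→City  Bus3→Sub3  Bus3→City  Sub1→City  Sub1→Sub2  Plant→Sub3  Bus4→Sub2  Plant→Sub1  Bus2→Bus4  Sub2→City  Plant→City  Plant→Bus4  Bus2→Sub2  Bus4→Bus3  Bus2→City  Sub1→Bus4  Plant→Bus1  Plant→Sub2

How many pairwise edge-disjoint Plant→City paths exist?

Assign every edge capacity 1; by Menger, the answer equals the max flow.
Path Plant→City (+1); total 1.
Path Plant→Sub1→City (+1); total 2.
Path Plant→Sub2→City (+1); total 3.
Path Plant→Bus1→City (+1); total 4.
Path Plant→Bus4→Bus3→City (+1); total 5.
No residual Plant→City path; max flow = 5.
Certifying cut of size 5: {Plant→Bus1, Plant→Bus4, Plant→City, Plant→Sub1, Plant→Sub2}.

5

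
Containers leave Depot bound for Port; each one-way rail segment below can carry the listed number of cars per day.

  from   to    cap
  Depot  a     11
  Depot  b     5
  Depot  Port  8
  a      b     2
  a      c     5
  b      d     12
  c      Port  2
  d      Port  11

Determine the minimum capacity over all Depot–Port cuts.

17

Augment Depot→Port: bottleneck 8, flow now 8.
Augment Depot→a→c→Port: bottleneck 2, flow now 10.
Augment Depot→b→d→Port: bottleneck 5, flow now 15.
Augment Depot→a→b→d→Port: bottleneck 2, flow now 17.
No augmenting path remains; maximum flow = 17.
By max-flow min-cut, the minimum cut capacity equals the max flow.
In the residual graph, reachable from Depot: {Depot, a, c}.
Min-cut edges: Depot→b (5), Depot→Port (8), a→b (2), c→Port (2); capacity 5 + 8 + 2 + 2 = 17.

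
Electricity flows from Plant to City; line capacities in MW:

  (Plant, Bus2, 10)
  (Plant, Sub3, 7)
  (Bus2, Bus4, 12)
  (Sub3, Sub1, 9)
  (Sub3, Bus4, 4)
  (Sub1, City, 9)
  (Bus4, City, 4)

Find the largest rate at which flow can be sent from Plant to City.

Augment Plant→Bus2→Bus4→City: bottleneck 4, flow now 4.
Augment Plant→Sub3→Sub1→City: bottleneck 7, flow now 11.
No augmenting path remains; maximum flow = 11.
In the residual graph, reachable from Plant: {Plant, Bus2, Bus4}.
Min-cut edges: Plant→Sub3 (7), Bus4→City (4); capacity 7 + 4 = 11.
This cut is saturated, so no flow can exceed 11.

11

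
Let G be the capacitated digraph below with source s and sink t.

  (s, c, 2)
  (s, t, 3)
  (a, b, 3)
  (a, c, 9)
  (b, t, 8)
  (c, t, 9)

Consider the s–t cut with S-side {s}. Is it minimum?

Yes — it is a minimum cut (capacity 5).

Given cut capacity: 2 + 3 = 5.
Augment s→t: bottleneck 3, flow now 3.
Augment s→c→t: bottleneck 2, flow now 5.
No augmenting path remains; maximum flow = 5.
Cut capacity 5 equals the max flow, so it is a minimum cut.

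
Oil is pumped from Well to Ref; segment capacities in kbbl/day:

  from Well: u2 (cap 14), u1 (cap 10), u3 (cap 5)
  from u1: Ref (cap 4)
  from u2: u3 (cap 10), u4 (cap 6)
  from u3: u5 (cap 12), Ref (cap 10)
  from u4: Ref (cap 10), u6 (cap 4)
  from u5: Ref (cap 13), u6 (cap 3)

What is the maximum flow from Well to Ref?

23

Augment Well→u1→Ref: bottleneck 4, flow now 4.
Augment Well→u3→Ref: bottleneck 5, flow now 9.
Augment Well→u2→u3→Ref: bottleneck 5, flow now 14.
Augment Well→u2→u4→Ref: bottleneck 6, flow now 20.
Augment Well→u2→u3→u5→Ref: bottleneck 3, flow now 23.
No augmenting path remains; maximum flow = 23.
In the residual graph, reachable from Well: {Well, u1}.
Min-cut edges: Well→u2 (14), Well→u3 (5), u1→Ref (4); capacity 14 + 5 + 4 = 23.
This cut is saturated, so no flow can exceed 23.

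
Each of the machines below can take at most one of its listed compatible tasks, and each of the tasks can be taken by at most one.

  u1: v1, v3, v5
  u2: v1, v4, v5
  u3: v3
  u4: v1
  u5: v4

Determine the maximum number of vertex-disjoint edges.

Unit-capacity flow: source→left, listed edges, right→sink; max matching = max flow.
Augmenting path u1→v1 (+1); matched 1.
Augmenting path u2→v4 (+1); matched 2.
Augmenting path u3→v3 (+1); matched 3.
Augmenting path u4→v1→u1→v5 (+1); matched 4.
No augmenting path remains; maximum matching = 4.
König certificate: {v1, v3, v4, v5} is a vertex cover of size 4 (every listed pair touches it), so no matching can be larger.

4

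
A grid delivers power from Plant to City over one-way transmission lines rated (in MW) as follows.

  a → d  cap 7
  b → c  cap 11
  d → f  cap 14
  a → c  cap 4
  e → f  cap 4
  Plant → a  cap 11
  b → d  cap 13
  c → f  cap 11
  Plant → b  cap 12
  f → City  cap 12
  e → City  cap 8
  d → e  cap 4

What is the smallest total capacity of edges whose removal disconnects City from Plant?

16

Augment Plant→a→c→f→City: bottleneck 4, flow now 4.
Augment Plant→a→d→e→City: bottleneck 4, flow now 8.
Augment Plant→a→d→f→City: bottleneck 3, flow now 11.
Augment Plant→b→c→f→City: bottleneck 5, flow now 16.
No augmenting path remains; maximum flow = 16.
By max-flow min-cut, the minimum cut capacity equals the max flow.
In the residual graph, reachable from Plant: {Plant, a, b, c, d, f}.
Min-cut edges: d→e (4), f→City (12); capacity 4 + 12 = 16.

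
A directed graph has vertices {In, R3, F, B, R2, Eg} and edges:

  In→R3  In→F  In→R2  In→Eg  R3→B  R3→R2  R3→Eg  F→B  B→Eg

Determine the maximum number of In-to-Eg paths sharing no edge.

Assign every edge capacity 1; by Menger, the answer equals the max flow.
Path In→Eg (+1); total 1.
Path In→R3→Eg (+1); total 2.
Path In→F→B→Eg (+1); total 3.
No residual In→Eg path; max flow = 3.
Certifying cut of size 3: {In→Eg, In→F, In→R3}.

3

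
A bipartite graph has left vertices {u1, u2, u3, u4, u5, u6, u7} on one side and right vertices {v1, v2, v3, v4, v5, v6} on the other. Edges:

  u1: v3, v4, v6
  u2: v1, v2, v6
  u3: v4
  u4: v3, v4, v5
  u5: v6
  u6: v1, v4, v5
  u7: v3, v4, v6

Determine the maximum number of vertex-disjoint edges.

Unit-capacity flow: source→left, listed edges, right→sink; max matching = max flow.
Augmenting path u1→v3 (+1); matched 1.
Augmenting path u2→v1 (+1); matched 2.
Augmenting path u3→v4 (+1); matched 3.
Augmenting path u4→v5 (+1); matched 4.
Augmenting path u5→v6 (+1); matched 5.
Augmenting path u6→v1→u2→v2 (+1); matched 6.
No augmenting path remains; maximum matching = 6.
König certificate: {u2, u4, u6, v3, v4, v6} is a vertex cover of size 6 (every listed pair touches it), so no matching can be larger.

6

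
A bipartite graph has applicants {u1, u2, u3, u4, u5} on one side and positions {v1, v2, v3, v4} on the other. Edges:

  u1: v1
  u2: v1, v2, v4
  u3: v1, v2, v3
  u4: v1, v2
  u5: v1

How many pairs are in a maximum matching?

4

Unit-capacity flow: source→left, listed edges, right→sink; max matching = max flow.
Augmenting path u1→v1 (+1); matched 1.
Augmenting path u2→v2 (+1); matched 2.
Augmenting path u3→v3 (+1); matched 3.
Augmenting path u4→v2→u2→v4 (+1); matched 4.
No augmenting path remains; maximum matching = 4.
König certificate: {u2, u3, u4, v1} is a vertex cover of size 4 (every listed pair touches it), so no matching can be larger.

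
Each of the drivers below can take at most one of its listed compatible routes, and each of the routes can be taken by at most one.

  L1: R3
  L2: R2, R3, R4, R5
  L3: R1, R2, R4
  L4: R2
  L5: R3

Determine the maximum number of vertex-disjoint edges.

4

Unit-capacity flow: source→left, listed edges, right→sink; max matching = max flow.
Augmenting path L1→R3 (+1); matched 1.
Augmenting path L2→R2 (+1); matched 2.
Augmenting path L3→R1 (+1); matched 3.
Augmenting path L4→R2→L2→R4 (+1); matched 4.
No augmenting path remains; maximum matching = 4.
König certificate: {L2, L3, L4, R3} is a vertex cover of size 4 (every listed pair touches it), so no matching can be larger.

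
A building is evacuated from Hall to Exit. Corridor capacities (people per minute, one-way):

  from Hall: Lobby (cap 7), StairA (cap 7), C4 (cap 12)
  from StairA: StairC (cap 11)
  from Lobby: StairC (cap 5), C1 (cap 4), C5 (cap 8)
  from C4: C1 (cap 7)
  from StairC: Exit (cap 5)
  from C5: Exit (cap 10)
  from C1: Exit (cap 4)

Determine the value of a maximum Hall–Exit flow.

16

Augment Hall→StairA→StairC→Exit: bottleneck 5, flow now 5.
Augment Hall→Lobby→C5→Exit: bottleneck 7, flow now 12.
Augment Hall→C4→C1→Exit: bottleneck 4, flow now 16.
No augmenting path remains; maximum flow = 16.
In the residual graph, reachable from Hall: {Hall, StairA, C4, StairC, C1}.
Min-cut edges: Hall→Lobby (7), StairC→Exit (5), C1→Exit (4); capacity 7 + 5 + 4 = 16.
This cut is saturated, so no flow can exceed 16.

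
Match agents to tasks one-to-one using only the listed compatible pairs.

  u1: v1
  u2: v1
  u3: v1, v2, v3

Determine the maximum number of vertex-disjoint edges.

Unit-capacity flow: source→left, listed edges, right→sink; max matching = max flow.
Augmenting path u1→v1 (+1); matched 1.
Augmenting path u3→v2 (+1); matched 2.
No augmenting path remains; maximum matching = 2.
König certificate: {u3, v1} is a vertex cover of size 2 (every listed pair touches it), so no matching can be larger.

2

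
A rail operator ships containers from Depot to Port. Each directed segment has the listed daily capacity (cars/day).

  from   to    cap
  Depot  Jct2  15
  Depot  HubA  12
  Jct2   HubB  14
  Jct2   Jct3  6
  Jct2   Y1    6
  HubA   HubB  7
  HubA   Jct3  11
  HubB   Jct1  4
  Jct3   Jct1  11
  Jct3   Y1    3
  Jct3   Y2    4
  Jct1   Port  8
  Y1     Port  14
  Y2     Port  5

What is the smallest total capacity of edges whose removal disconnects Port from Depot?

Augment Depot→Jct2→Y1→Port: bottleneck 6, flow now 6.
Augment Depot→Jct2→HubB→Jct1→Port: bottleneck 4, flow now 10.
Augment Depot→Jct2→Jct3→Jct1→Port: bottleneck 4, flow now 14.
Augment Depot→Jct2→Jct3→Y1→Port: bottleneck 1, flow now 15.
Augment Depot→HubA→Jct3→Y1→Port: bottleneck 2, flow now 17.
Augment Depot→HubA→Jct3→Y2→Port: bottleneck 4, flow now 21.
No augmenting path remains; maximum flow = 21.
By max-flow min-cut, the minimum cut capacity equals the max flow.
In the residual graph, reachable from Depot: {Depot, Jct2, HubA, HubB, Jct3, Jct1}.
Min-cut edges: Jct2→Y1 (6), Jct3→Y1 (3), Jct3→Y2 (4), Jct1→Port (8); capacity 6 + 3 + 4 + 8 = 21.

21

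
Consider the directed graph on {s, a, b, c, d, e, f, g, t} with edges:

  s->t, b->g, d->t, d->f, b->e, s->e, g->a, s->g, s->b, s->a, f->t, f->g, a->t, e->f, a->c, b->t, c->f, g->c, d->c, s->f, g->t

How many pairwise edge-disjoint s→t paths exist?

5

Assign every edge capacity 1; by Menger, the answer equals the max flow.
Path s→t (+1); total 1.
Path s→a→t (+1); total 2.
Path s→b→t (+1); total 3.
Path s→f→t (+1); total 4.
Path s→g→t (+1); total 5.
No residual s→t path; max flow = 5.
Certifying cut of size 5: {a→t, f→t, g→t, s→b, s→t}.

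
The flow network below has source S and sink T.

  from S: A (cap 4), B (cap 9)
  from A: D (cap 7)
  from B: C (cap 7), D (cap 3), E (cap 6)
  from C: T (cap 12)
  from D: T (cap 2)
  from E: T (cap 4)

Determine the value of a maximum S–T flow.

11

Augment S→A→D→T: bottleneck 2, flow now 2.
Augment S→B→C→T: bottleneck 7, flow now 9.
Augment S→B→E→T: bottleneck 2, flow now 11.
No augmenting path remains; maximum flow = 11.
In the residual graph, reachable from S: {S, A, D}.
Min-cut edges: S→B (9), D→T (2); capacity 9 + 2 = 11.
This cut is saturated, so no flow can exceed 11.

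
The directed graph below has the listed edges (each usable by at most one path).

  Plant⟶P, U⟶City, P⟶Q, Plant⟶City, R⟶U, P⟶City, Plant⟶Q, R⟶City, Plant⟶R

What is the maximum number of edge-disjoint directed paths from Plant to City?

3

Assign every edge capacity 1; by Menger, the answer equals the max flow.
Path Plant→City (+1); total 1.
Path Plant→P→City (+1); total 2.
Path Plant→R→City (+1); total 3.
No residual Plant→City path; max flow = 3.
Certifying cut of size 3: {Plant→City, Plant→P, Plant→R}.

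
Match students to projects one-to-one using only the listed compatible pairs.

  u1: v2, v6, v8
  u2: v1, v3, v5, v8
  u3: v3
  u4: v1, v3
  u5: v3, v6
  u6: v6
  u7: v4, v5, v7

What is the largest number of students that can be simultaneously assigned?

6

Unit-capacity flow: source→left, listed edges, right→sink; max matching = max flow.
Augmenting path u1→v2 (+1); matched 1.
Augmenting path u2→v1 (+1); matched 2.
Augmenting path u3→v3 (+1); matched 3.
Augmenting path u5→v6 (+1); matched 4.
Augmenting path u7→v4 (+1); matched 5.
Augmenting path u4→v1→u2→v5 (+1); matched 6.
No augmenting path remains; maximum matching = 6.
König certificate: {u1, u2, u4, u7, v3, v6} is a vertex cover of size 6 (every listed pair touches it), so no matching can be larger.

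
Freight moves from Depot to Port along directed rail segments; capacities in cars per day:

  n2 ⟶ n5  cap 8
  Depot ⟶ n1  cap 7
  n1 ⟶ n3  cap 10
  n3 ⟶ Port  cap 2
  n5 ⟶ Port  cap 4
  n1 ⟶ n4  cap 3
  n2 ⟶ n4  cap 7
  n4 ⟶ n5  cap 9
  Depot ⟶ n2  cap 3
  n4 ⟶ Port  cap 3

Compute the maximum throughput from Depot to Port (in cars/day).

8

Augment Depot→n1→n3→Port: bottleneck 2, flow now 2.
Augment Depot→n1→n4→Port: bottleneck 3, flow now 5.
Augment Depot→n2→n5→Port: bottleneck 3, flow now 8.
No augmenting path remains; maximum flow = 8.
In the residual graph, reachable from Depot: {Depot, n1, n3}.
Min-cut edges: Depot→n2 (3), n1→n4 (3), n3→Port (2); capacity 3 + 3 + 2 = 8.
This cut is saturated, so no flow can exceed 8.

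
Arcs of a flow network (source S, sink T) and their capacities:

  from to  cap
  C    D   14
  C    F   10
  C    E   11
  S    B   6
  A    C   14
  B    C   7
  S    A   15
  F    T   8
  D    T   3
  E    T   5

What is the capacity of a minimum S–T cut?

Augment S→A→C→D→T: bottleneck 3, flow now 3.
Augment S→A→C→E→T: bottleneck 5, flow now 8.
Augment S→A→C→F→T: bottleneck 6, flow now 14.
Augment S→B→C→F→T: bottleneck 2, flow now 16.
No augmenting path remains; maximum flow = 16.
By max-flow min-cut, the minimum cut capacity equals the max flow.
In the residual graph, reachable from S: {S, A, B, C, D, E, F}.
Min-cut edges: D→T (3), E→T (5), F→T (8); capacity 3 + 5 + 8 = 16.

16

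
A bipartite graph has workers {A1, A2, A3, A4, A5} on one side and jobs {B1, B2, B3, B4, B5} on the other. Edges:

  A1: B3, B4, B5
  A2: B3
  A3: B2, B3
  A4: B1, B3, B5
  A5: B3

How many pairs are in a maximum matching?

4

Unit-capacity flow: source→left, listed edges, right→sink; max matching = max flow.
Augmenting path A1→B3 (+1); matched 1.
Augmenting path A3→B2 (+1); matched 2.
Augmenting path A4→B1 (+1); matched 3.
Augmenting path A2→B3→A1→B4 (+1); matched 4.
No augmenting path remains; maximum matching = 4.
König certificate: {A1, A3, A4, B3} is a vertex cover of size 4 (every listed pair touches it), so no matching can be larger.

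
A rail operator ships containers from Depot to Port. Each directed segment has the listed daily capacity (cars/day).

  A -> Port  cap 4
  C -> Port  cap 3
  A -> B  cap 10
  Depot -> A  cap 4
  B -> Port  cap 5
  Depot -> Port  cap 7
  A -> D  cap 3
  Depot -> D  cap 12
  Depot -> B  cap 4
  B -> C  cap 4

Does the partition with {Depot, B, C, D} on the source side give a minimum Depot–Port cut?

Given cut capacity: 4 + 7 + 5 + 3 = 19.
Augment Depot→Port: bottleneck 7, flow now 7.
Augment Depot→A→Port: bottleneck 4, flow now 11.
Augment Depot→B→Port: bottleneck 4, flow now 15.
No augmenting path remains; maximum flow = 15.
In the residual graph, reachable from Depot: {Depot, D}.
Min-cut edges: Depot→A (4), Depot→B (4), Depot→Port (7); capacity 4 + 4 + 7 = 15.
Cut capacity 19 exceeds the max flow 15, so it is not minimum.

No — its capacity is 19, but the minimum cut has capacity 15.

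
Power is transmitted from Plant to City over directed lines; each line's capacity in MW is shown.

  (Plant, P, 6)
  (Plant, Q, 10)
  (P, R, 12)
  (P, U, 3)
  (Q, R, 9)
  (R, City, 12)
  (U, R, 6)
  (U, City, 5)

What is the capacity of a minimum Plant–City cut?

15

Augment Plant→P→R→City: bottleneck 6, flow now 6.
Augment Plant→Q→R→City: bottleneck 6, flow now 12.
Augment Plant→Q→R→P→U→City: bottleneck 3, flow now 15. (uses reverse residual edge)
No augmenting path remains; maximum flow = 15.
By max-flow min-cut, the minimum cut capacity equals the max flow.
In the residual graph, reachable from Plant: {Plant, Q}.
Min-cut edges: Plant→P (6), Q→R (9); capacity 6 + 9 = 15.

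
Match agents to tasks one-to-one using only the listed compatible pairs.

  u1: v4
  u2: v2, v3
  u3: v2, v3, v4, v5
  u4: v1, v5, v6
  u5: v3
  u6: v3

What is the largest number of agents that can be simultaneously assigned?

Unit-capacity flow: source→left, listed edges, right→sink; max matching = max flow.
Augmenting path u1→v4 (+1); matched 1.
Augmenting path u2→v2 (+1); matched 2.
Augmenting path u3→v3 (+1); matched 3.
Augmenting path u4→v1 (+1); matched 4.
Augmenting path u5→v3→u3→v5 (+1); matched 5.
No augmenting path remains; maximum matching = 5.
König certificate: {u1, u2, u3, u4, v3} is a vertex cover of size 5 (every listed pair touches it), so no matching can be larger.

5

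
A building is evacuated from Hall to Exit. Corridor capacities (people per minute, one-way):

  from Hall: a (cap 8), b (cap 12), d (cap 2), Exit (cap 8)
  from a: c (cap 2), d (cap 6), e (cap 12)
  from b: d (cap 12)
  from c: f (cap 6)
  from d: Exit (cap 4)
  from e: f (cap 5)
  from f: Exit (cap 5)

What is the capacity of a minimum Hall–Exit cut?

17

Augment Hall→Exit: bottleneck 8, flow now 8.
Augment Hall→d→Exit: bottleneck 2, flow now 10.
Augment Hall→a→d→Exit: bottleneck 2, flow now 12.
Augment Hall→a→c→f→Exit: bottleneck 2, flow now 14.
Augment Hall→a→e→f→Exit: bottleneck 3, flow now 17.
No augmenting path remains; maximum flow = 17.
By max-flow min-cut, the minimum cut capacity equals the max flow.
In the residual graph, reachable from Hall: {Hall, a, b, c, d, e, f}.
Min-cut edges: Hall→Exit (8), d→Exit (4), f→Exit (5); capacity 8 + 4 + 5 = 17.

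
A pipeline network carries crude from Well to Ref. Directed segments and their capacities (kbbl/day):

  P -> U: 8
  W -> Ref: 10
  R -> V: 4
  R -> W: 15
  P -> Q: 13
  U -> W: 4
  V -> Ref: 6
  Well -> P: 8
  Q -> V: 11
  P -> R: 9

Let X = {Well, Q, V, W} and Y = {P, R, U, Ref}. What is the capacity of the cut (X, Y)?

24

Edges leaving {Well, Q, V, W}: Well→P (8), V→Ref (6), W→Ref (10).
Cut capacity = 8 + 6 + 10 = 24.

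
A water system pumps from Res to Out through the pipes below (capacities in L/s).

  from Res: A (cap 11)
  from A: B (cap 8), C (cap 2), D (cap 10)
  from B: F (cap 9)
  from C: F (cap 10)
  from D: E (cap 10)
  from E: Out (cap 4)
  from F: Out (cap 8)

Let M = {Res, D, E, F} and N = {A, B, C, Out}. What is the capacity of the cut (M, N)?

Edges leaving {Res, D, E, F}: Res→A (11), E→Out (4), F→Out (8).
Cut capacity = 11 + 4 + 8 = 23.

23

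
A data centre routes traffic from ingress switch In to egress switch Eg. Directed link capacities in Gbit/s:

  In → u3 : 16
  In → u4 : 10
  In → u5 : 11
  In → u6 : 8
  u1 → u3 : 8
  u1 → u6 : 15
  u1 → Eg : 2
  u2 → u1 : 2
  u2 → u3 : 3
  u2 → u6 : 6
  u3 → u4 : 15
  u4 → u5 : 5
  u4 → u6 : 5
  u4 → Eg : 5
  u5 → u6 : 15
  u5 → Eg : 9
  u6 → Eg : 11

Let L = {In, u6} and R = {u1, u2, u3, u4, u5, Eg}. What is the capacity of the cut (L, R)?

Edges leaving {In, u6}: In→u3 (16), In→u4 (10), In→u5 (11), u6→Eg (11).
Cut capacity = 16 + 10 + 11 + 11 = 48.

48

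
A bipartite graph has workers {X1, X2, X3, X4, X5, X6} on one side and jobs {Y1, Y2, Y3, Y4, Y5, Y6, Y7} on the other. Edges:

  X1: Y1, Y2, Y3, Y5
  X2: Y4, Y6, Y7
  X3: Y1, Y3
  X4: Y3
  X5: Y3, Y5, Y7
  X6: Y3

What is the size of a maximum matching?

Unit-capacity flow: source→left, listed edges, right→sink; max matching = max flow.
Augmenting path X1→Y1 (+1); matched 1.
Augmenting path X2→Y4 (+1); matched 2.
Augmenting path X3→Y3 (+1); matched 3.
Augmenting path X5→Y5 (+1); matched 4.
Augmenting path X4→Y3→X3→Y1→X1→Y2 (+1); matched 5.
No augmenting path remains; maximum matching = 5.
König certificate: {X1, X2, X3, X5, Y3} is a vertex cover of size 5 (every listed pair touches it), so no matching can be larger.

5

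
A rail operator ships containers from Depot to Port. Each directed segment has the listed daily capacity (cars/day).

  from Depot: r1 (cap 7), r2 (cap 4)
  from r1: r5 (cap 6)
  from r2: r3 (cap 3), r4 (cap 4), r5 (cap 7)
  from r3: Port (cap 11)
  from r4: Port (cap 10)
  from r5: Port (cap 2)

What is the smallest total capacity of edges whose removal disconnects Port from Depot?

6

Augment Depot→r1→r5→Port: bottleneck 2, flow now 2.
Augment Depot→r2→r3→Port: bottleneck 3, flow now 5.
Augment Depot→r2→r4→Port: bottleneck 1, flow now 6.
No augmenting path remains; maximum flow = 6.
By max-flow min-cut, the minimum cut capacity equals the max flow.
In the residual graph, reachable from Depot: {Depot, r1, r5}.
Min-cut edges: Depot→r2 (4), r5→Port (2); capacity 4 + 2 = 6.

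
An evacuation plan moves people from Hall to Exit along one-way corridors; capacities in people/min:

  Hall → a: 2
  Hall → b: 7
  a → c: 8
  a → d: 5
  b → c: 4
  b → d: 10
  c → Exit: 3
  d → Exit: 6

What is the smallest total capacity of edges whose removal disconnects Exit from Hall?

Augment Hall→a→c→Exit: bottleneck 2, flow now 2.
Augment Hall→b→c→Exit: bottleneck 1, flow now 3.
Augment Hall→b→d→Exit: bottleneck 6, flow now 9.
No augmenting path remains; maximum flow = 9.
By max-flow min-cut, the minimum cut capacity equals the max flow.
In the residual graph, reachable from Hall: {Hall}.
Min-cut edges: Hall→a (2), Hall→b (7); capacity 2 + 7 = 9.

9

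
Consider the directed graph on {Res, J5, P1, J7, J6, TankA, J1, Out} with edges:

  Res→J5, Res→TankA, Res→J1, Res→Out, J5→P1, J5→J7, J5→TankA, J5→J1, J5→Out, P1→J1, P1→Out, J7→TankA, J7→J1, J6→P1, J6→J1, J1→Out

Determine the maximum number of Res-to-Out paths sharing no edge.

Assign every edge capacity 1; by Menger, the answer equals the max flow.
Path Res→Out (+1); total 1.
Path Res→J5→Out (+1); total 2.
Path Res→J1→Out (+1); total 3.
No residual Res→Out path; max flow = 3.
Certifying cut of size 3: {Res→J1, Res→J5, Res→Out}.

3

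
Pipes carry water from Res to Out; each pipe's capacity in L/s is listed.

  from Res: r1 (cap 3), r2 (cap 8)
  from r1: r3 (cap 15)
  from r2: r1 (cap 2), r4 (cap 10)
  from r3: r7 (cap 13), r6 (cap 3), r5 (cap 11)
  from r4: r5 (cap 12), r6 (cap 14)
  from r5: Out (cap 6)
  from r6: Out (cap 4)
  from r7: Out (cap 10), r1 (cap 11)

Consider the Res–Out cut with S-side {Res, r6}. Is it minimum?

No — its capacity is 15, but the minimum cut has capacity 11.

Given cut capacity: 3 + 8 + 4 = 15.
Augment Res→r1→r3→r5→Out: bottleneck 3, flow now 3.
Augment Res→r2→r4→r5→Out: bottleneck 3, flow now 6.
Augment Res→r2→r4→r6→Out: bottleneck 4, flow now 10.
Augment Res→r2→r1→r3→r7→Out: bottleneck 1, flow now 11.
No augmenting path remains; maximum flow = 11.
In the residual graph, reachable from Res: {Res}.
Min-cut edges: Res→r1 (3), Res→r2 (8); capacity 3 + 8 = 11.
Cut capacity 15 exceeds the max flow 11, so it is not minimum.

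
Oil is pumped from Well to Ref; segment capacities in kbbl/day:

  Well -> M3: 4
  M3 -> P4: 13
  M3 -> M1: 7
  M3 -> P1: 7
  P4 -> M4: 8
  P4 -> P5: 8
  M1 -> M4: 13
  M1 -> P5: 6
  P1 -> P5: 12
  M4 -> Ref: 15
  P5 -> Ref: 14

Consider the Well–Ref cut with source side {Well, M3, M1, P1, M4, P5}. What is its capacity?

42

Edges leaving {Well, M3, M1, P1, M4, P5}: M3→P4 (13), M4→Ref (15), P5→Ref (14).
Cut capacity = 13 + 15 + 14 = 42.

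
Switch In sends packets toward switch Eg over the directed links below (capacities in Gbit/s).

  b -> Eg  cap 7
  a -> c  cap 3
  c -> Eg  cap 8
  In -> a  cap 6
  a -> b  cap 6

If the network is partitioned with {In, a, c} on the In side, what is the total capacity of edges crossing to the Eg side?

14

Edges leaving {In, a, c}: a→b (6), c→Eg (8).
Cut capacity = 6 + 8 = 14.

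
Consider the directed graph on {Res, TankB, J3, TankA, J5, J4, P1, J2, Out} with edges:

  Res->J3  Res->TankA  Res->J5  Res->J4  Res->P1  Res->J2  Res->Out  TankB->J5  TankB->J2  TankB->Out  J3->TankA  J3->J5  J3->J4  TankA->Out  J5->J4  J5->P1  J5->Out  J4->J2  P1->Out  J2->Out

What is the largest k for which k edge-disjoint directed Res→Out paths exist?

5

Assign every edge capacity 1; by Menger, the answer equals the max flow.
Path Res→Out (+1); total 1.
Path Res→TankA→Out (+1); total 2.
Path Res→J5→Out (+1); total 3.
Path Res→P1→Out (+1); total 4.
Path Res→J2→Out (+1); total 5.
No residual Res→Out path; max flow = 5.
Certifying cut of size 5: {J2→Out, J5→Out, P1→Out, Res→Out, TankA→Out}.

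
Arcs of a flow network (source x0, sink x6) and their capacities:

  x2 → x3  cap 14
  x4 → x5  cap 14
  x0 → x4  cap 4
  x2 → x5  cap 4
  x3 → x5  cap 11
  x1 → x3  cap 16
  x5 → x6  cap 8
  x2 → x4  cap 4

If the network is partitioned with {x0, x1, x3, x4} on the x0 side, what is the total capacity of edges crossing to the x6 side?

25

Edges leaving {x0, x1, x3, x4}: x3→x5 (11), x4→x5 (14).
Cut capacity = 11 + 14 = 25.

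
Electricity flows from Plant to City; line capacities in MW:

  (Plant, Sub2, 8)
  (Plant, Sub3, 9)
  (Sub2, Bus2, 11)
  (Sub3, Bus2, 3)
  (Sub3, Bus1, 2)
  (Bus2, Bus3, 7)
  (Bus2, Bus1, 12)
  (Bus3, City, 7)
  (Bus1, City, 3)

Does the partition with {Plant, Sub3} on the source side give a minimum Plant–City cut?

Given cut capacity: 8 + 3 + 2 = 13.
Augment Plant→Sub3→Bus1→City: bottleneck 2, flow now 2.
Augment Plant→Sub2→Bus2→Bus3→City: bottleneck 7, flow now 9.
Augment Plant→Sub2→Bus2→Bus1→City: bottleneck 1, flow now 10.
No augmenting path remains; maximum flow = 10.
In the residual graph, reachable from Plant: {Plant, Sub2, Sub3, Bus2, Bus1}.
Min-cut edges: Bus2→Bus3 (7), Bus1→City (3); capacity 7 + 3 = 10.
Cut capacity 13 exceeds the max flow 10, so it is not minimum.

No — its capacity is 13, but the minimum cut has capacity 10.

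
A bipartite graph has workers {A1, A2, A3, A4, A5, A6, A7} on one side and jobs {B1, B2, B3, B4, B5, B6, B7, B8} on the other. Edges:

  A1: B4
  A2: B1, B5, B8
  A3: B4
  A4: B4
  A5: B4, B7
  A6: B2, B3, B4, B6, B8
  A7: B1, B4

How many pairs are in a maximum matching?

Unit-capacity flow: source→left, listed edges, right→sink; max matching = max flow.
Augmenting path A1→B4 (+1); matched 1.
Augmenting path A2→B1 (+1); matched 2.
Augmenting path A5→B7 (+1); matched 3.
Augmenting path A6→B2 (+1); matched 4.
Augmenting path A7→B1→A2→B5 (+1); matched 5.
No augmenting path remains; maximum matching = 5.
König certificate: {A2, A5, A6, A7, B4} is a vertex cover of size 5 (every listed pair touches it), so no matching can be larger.

5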